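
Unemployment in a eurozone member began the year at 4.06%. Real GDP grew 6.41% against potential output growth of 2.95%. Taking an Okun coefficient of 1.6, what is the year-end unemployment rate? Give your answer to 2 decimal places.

1.90%

Growth-rate Okun's law: g_Y = g_Y* - β × Δu, so Δu = (g_Y* - g_Y)/β.
Δu = (2.95 - 6.41)/1.6 = -3.46/1.6 = -2.16 percentage points.
Year-end unemployment = 4.06 - 2.16 = 1.90%.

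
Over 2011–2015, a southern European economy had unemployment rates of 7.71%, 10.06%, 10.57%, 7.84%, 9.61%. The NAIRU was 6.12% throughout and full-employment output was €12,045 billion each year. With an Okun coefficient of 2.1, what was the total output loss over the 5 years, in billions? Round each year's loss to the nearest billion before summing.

Year 2011: gap = -2.1 × (7.71 - 6.12) = -3.339%, loss ≈ 12045 × 3.339/100 ≈ 402.
Year 2012: gap = -2.1 × (10.06 - 6.12) = -8.274%, loss ≈ 12045 × 8.274/100 ≈ 997.
Year 2013: gap = -2.1 × (10.57 - 6.12) = -9.345%, loss ≈ 12045 × 9.345/100 ≈ 1126.
Year 2014: gap = -2.1 × (7.84 - 6.12) = -3.612%, loss ≈ 12045 × 3.612/100 ≈ 435.
Year 2015: gap = -2.1 × (9.61 - 6.12) = -7.329%, loss ≈ 12045 × 7.329/100 ≈ 883.
Total lost output = 402 + 997 + 1126 + 435 + 883 = 3843 billion.

€3,843 billion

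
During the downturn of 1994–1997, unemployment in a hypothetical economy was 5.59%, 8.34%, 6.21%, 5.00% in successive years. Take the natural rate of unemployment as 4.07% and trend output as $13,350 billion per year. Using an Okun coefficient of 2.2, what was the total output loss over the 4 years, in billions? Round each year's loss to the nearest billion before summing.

Year 1994: gap = -2.2 × (5.59 - 4.07) = -3.344%, loss ≈ 13350 × 3.344/100 ≈ 446.
Year 1995: gap = -2.2 × (8.34 - 4.07) = -9.394%, loss ≈ 13350 × 9.394/100 ≈ 1254.
Year 1996: gap = -2.2 × (6.21 - 4.07) = -4.708%, loss ≈ 13350 × 4.708/100 ≈ 629.
Year 1997: gap = -2.2 × (5 - 4.07) = -2.046%, loss ≈ 13350 × 2.046/100 ≈ 273.
Total lost output = 446 + 1254 + 629 + 273 = 2602 billion.

$2,602 billion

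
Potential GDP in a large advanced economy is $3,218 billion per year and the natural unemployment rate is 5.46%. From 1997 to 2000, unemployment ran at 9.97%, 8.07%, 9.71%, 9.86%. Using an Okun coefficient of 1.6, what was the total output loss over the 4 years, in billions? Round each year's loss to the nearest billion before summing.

Year 1997: gap = -1.6 × (9.97 - 5.46) = -7.216%, loss ≈ 3218 × 7.216/100 ≈ 232.
Year 1998: gap = -1.6 × (8.07 - 5.46) = -4.176%, loss ≈ 3218 × 4.176/100 ≈ 134.
Year 1999: gap = -1.6 × (9.71 - 5.46) = -6.8%, loss ≈ 3218 × 6.8/100 ≈ 219.
Year 2000: gap = -1.6 × (9.86 - 5.46) = -7.04%, loss ≈ 3218 × 7.04/100 ≈ 227.
Total lost output = 232 + 134 + 219 + 227 = 812 billion.

$812 billion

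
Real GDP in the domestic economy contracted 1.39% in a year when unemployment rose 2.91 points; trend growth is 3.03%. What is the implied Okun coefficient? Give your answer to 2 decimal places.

Growth form: g_Y = g_Y* - β × Δu, so β = (g_Y* - g_Y)/Δu.
β = (3.03 + 1.39)/2.91 = 4.42/2.91 = 1.52.

β ≈ 1.52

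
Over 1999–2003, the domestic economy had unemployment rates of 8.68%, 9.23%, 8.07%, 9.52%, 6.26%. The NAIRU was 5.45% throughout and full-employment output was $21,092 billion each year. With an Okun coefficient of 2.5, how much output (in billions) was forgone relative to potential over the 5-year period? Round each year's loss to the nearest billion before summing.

$7,651 billion

Year 1999: gap = -2.5 × (8.68 - 5.45) = -8.075%, loss ≈ 21092 × 8.075/100 ≈ 1703.
Year 2000: gap = -2.5 × (9.23 - 5.45) = -9.45%, loss ≈ 21092 × 9.45/100 ≈ 1993.
Year 2001: gap = -2.5 × (8.07 - 5.45) = -6.55%, loss ≈ 21092 × 6.55/100 ≈ 1382.
Year 2002: gap = -2.5 × (9.52 - 5.45) = -10.175%, loss ≈ 21092 × 10.175/100 ≈ 2146.
Year 2003: gap = -2.5 × (6.26 - 5.45) = -2.025%, loss ≈ 21092 × 2.025/100 ≈ 427.
Total lost output = 1703 + 1993 + 1382 + 2146 + 427 = 7651 billion.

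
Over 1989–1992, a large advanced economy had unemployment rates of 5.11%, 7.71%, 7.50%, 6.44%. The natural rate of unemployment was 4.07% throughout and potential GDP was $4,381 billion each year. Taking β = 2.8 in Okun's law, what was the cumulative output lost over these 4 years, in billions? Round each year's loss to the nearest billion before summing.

Year 1989: gap = -2.8 × (5.11 - 4.07) = -2.912%, loss ≈ 4381 × 2.912/100 ≈ 128.
Year 1990: gap = -2.8 × (7.71 - 4.07) = -10.192%, loss ≈ 4381 × 10.192/100 ≈ 447.
Year 1991: gap = -2.8 × (7.5 - 4.07) = -9.604%, loss ≈ 4381 × 9.604/100 ≈ 421.
Year 1992: gap = -2.8 × (6.44 - 4.07) = -6.636%, loss ≈ 4381 × 6.636/100 ≈ 291.
Total lost output = 128 + 447 + 421 + 291 = 1287 billion.

$1,287 billion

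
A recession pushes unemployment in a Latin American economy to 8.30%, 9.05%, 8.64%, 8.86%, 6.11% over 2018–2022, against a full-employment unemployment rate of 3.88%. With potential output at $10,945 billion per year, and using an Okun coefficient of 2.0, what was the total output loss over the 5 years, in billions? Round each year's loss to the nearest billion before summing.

Year 2018: gap = -2.0 × (8.3 - 3.88) = -8.84%, loss ≈ 10945 × 8.84/100 ≈ 968.
Year 2019: gap = -2.0 × (9.05 - 3.88) = -10.34%, loss ≈ 10945 × 10.34/100 ≈ 1132.
Year 2020: gap = -2.0 × (8.64 - 3.88) = -9.52%, loss ≈ 10945 × 9.52/100 ≈ 1042.
Year 2021: gap = -2.0 × (8.86 - 3.88) = -9.96%, loss ≈ 10945 × 9.96/100 ≈ 1090.
Year 2022: gap = -2.0 × (6.11 - 3.88) = -4.46%, loss ≈ 10945 × 4.46/100 ≈ 488.
Total lost output = 968 + 1132 + 1042 + 1090 + 488 = 4720 billion.

$4,720 billion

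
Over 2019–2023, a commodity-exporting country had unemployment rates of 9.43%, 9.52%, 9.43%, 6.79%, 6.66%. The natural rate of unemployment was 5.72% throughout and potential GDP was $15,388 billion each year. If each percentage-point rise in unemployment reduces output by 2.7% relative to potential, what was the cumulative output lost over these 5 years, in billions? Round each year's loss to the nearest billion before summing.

Year 2019: gap = -2.7 × (9.43 - 5.72) = -10.017%, loss ≈ 15388 × 10.017/100 ≈ 1541.
Year 2020: gap = -2.7 × (9.52 - 5.72) = -10.26%, loss ≈ 15388 × 10.26/100 ≈ 1579.
Year 2021: gap = -2.7 × (9.43 - 5.72) = -10.017%, loss ≈ 15388 × 10.017/100 ≈ 1541.
Year 2022: gap = -2.7 × (6.79 - 5.72) = -2.889%, loss ≈ 15388 × 2.889/100 ≈ 445.
Year 2023: gap = -2.7 × (6.66 - 5.72) = -2.538%, loss ≈ 15388 × 2.538/100 ≈ 391.
Total lost output = 1541 + 1579 + 1541 + 445 + 391 = 5497 billion.

$5,497 billion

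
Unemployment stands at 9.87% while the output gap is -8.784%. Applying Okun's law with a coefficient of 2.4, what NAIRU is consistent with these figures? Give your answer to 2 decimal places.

From Okun's law, u - u* = -(output gap)/β = -(-8.784)/2.4 = 3.66 points.
So u* = 9.87 - 3.66 = 6.21%.

6.21%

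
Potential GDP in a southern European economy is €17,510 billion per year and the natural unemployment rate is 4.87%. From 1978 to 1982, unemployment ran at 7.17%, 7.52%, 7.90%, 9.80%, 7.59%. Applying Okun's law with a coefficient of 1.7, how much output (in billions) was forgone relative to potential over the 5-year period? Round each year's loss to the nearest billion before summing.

Year 1978: gap = -1.7 × (7.17 - 4.87) = -3.91%, loss ≈ 17510 × 3.91/100 ≈ 685.
Year 1979: gap = -1.7 × (7.52 - 4.87) = -4.505%, loss ≈ 17510 × 4.505/100 ≈ 789.
Year 1980: gap = -1.7 × (7.9 - 4.87) = -5.151%, loss ≈ 17510 × 5.151/100 ≈ 902.
Year 1981: gap = -1.7 × (9.8 - 4.87) = -8.381%, loss ≈ 17510 × 8.381/100 ≈ 1468.
Year 1982: gap = -1.7 × (7.59 - 4.87) = -4.624%, loss ≈ 17510 × 4.624/100 ≈ 810.
Total lost output = 685 + 789 + 902 + 1468 + 810 = 4654 billion.

€4,654 billion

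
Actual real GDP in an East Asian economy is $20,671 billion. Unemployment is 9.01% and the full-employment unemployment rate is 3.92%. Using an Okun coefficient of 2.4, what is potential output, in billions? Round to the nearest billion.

$23,548 billion

Unemployment gap = 9.01 - 3.92 = 5.09 points, so output gap = -2.4 × 5.09 = -12.216%.
Since Y = Y* × (1 + gap/100), Y* = 20671/0.87784 ≈ 23548 billion.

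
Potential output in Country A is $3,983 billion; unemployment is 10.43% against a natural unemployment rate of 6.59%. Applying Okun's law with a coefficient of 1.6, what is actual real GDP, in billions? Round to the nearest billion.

Unemployment gap = 10.43 - 6.59 = 3.84 points, so the output gap is -1.6 × 3.84 = -6.144%.
Actual GDP = 3983 × (1 - 6.144/100) = 3983 × 0.93856 ≈ 3738 billion.

$3,738 billion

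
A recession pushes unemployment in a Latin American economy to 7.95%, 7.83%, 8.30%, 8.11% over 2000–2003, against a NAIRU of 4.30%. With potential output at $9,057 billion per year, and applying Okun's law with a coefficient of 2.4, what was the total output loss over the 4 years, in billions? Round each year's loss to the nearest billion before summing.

Year 2000: gap = -2.4 × (7.95 - 4.3) = -8.76%, loss ≈ 9057 × 8.76/100 ≈ 793.
Year 2001: gap = -2.4 × (7.83 - 4.3) = -8.472%, loss ≈ 9057 × 8.472/100 ≈ 767.
Year 2002: gap = -2.4 × (8.3 - 4.3) = -9.6%, loss ≈ 9057 × 9.6/100 ≈ 869.
Year 2003: gap = -2.4 × (8.11 - 4.3) = -9.144%, loss ≈ 9057 × 9.144/100 ≈ 828.
Total lost output = 793 + 767 + 869 + 828 = 3257 billion.

$3,257 billion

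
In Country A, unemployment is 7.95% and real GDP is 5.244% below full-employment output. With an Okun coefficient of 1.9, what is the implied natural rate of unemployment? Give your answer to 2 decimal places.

From Okun's law, u - u* = -(output gap)/β = -(-5.244)/1.9 = 2.76 points.
So u* = 7.95 - 2.76 = 5.19%.

5.19%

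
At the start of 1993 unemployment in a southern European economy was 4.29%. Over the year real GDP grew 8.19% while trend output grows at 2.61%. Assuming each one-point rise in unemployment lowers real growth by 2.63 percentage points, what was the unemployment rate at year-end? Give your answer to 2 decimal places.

2.17%

Growth-rate Okun's law: g_Y = g_Y* - β × Δu, so Δu = (g_Y* - g_Y)/β.
Δu = (2.61 - 8.19)/2.63 = -5.58/2.63 = -2.12 percentage points.
Year-end unemployment = 4.29 - 2.12 = 2.17%.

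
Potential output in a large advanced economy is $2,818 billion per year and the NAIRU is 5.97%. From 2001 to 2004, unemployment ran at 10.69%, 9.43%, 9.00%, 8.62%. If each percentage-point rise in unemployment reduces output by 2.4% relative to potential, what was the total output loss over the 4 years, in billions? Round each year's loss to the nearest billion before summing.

$937 billion

Year 2001: gap = -2.4 × (10.69 - 5.97) = -11.328%, loss ≈ 2818 × 11.328/100 ≈ 319.
Year 2002: gap = -2.4 × (9.43 - 5.97) = -8.304%, loss ≈ 2818 × 8.304/100 ≈ 234.
Year 2003: gap = -2.4 × (9 - 5.97) = -7.272%, loss ≈ 2818 × 7.272/100 ≈ 205.
Year 2004: gap = -2.4 × (8.62 - 5.97) = -6.36%, loss ≈ 2818 × 6.36/100 ≈ 179.
Total lost output = 319 + 234 + 205 + 179 = 937 billion.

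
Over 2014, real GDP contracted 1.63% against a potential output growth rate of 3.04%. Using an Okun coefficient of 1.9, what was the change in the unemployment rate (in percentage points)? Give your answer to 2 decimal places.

2.46 percentage points

Growth-rate Okun's law: g_Y = g_Y* - β × Δu, so Δu = (g_Y* - g_Y)/β.
Δu = (3.04 + 1.63)/1.9 = 4.67/1.9 = 2.46 percentage points.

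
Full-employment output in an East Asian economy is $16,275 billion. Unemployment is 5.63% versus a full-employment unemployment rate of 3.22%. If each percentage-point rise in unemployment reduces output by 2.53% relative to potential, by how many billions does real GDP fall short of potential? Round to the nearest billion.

Output gap = -2.53 × (5.63 - 3.22) = -2.53 × 2.41 = -6.0973%.
Actual GDP ≈ 16275 × 0.939027 ≈ 15283 billion, so the shortfall is 16275 - 15283 = 992 billion.

$992 billion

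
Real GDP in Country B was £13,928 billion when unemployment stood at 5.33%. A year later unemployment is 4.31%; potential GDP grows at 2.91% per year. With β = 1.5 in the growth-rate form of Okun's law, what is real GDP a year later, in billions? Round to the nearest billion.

Δu = 4.31 - 5.33 = -1.02 points.
Okun's law (growth form): g_Y = g_Y* - β × Δu = 2.91 - 1.5 × (-1.02) = 2.91 + 1.53 = 4.44%.
Real GDP in the next year = 13928 × (1 + 4.44/100) = 13928 × 1.0444 ≈ 14546 billion.

£14,546 billion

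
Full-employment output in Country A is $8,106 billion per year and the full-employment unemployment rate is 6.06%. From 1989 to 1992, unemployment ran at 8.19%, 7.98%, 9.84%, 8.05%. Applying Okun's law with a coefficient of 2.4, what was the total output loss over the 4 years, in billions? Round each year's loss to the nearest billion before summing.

Year 1989: gap = -2.4 × (8.19 - 6.06) = -5.112%, loss ≈ 8106 × 5.112/100 ≈ 414.
Year 1990: gap = -2.4 × (7.98 - 6.06) = -4.608%, loss ≈ 8106 × 4.608/100 ≈ 374.
Year 1991: gap = -2.4 × (9.84 - 6.06) = -9.072%, loss ≈ 8106 × 9.072/100 ≈ 735.
Year 1992: gap = -2.4 × (8.05 - 6.06) = -4.776%, loss ≈ 8106 × 4.776/100 ≈ 387.
Total lost output = 414 + 374 + 735 + 387 = 1910 billion.

$1,910 billion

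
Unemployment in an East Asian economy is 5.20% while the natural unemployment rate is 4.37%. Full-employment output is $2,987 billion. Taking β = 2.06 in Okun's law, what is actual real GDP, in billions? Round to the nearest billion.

$2,936 billion

Unemployment gap = 5.2 - 4.37 = 0.83 points, so the output gap is -2.06 × 0.83 = -1.7098%.
Actual GDP = 2987 × (1 - 1.7098/100) = 2987 × 0.982902 ≈ 2936 billion.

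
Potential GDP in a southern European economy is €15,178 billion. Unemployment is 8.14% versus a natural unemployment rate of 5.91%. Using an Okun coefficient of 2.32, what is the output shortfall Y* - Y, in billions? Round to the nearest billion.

€785 billion

Output gap = -2.32 × (8.14 - 5.91) = -2.32 × 2.23 = -5.1736%.
Actual GDP ≈ 15178 × 0.948264 ≈ 14393 billion, so the shortfall is 15178 - 14393 = 785 billion.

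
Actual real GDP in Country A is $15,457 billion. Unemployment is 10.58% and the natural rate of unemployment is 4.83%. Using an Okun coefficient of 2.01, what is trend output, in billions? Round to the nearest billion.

Unemployment gap = 10.58 - 4.83 = 5.75 points, so output gap = -2.01 × 5.75 = -11.5575%.
Since Y = Y* × (1 + gap/100), Y* = 15457/0.884425 ≈ 17477 billion.

$17,477 billion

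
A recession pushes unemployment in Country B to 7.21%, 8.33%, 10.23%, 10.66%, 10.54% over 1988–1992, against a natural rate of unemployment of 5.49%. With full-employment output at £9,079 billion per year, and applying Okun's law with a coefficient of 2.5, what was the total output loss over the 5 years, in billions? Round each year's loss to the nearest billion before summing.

Year 1988: gap = -2.5 × (7.21 - 5.49) = -4.3%, loss ≈ 9079 × 4.3/100 ≈ 390.
Year 1989: gap = -2.5 × (8.33 - 5.49) = -7.1%, loss ≈ 9079 × 7.1/100 ≈ 645.
Year 1990: gap = -2.5 × (10.23 - 5.49) = -11.85%, loss ≈ 9079 × 11.85/100 ≈ 1076.
Year 1991: gap = -2.5 × (10.66 - 5.49) = -12.925%, loss ≈ 9079 × 12.925/100 ≈ 1173.
Year 1992: gap = -2.5 × (10.54 - 5.49) = -12.625%, loss ≈ 9079 × 12.625/100 ≈ 1146.
Total lost output = 390 + 645 + 1076 + 1173 + 1146 = 4430 billion.

£4,430 billion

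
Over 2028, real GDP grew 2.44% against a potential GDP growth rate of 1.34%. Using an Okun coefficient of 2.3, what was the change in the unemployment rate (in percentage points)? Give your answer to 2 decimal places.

-0.48 percentage points

Growth-rate Okun's law: g_Y = g_Y* - β × Δu, so Δu = (g_Y* - g_Y)/β.
Δu = (1.34 - 2.44)/2.3 = -1.1/2.3 = -0.48 percentage points.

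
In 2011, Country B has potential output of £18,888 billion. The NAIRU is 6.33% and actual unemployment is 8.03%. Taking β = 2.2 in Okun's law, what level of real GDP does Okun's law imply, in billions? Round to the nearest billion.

£18,182 billion

Unemployment gap = 8.03 - 6.33 = 1.7 points, so the output gap is -2.2 × 1.7 = -3.74%.
Actual GDP = 18888 × (1 - 3.74/100) = 18888 × 0.9626 ≈ 18182 billion.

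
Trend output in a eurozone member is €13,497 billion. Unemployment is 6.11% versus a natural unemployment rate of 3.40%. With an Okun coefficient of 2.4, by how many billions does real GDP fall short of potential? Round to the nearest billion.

Output gap = -2.4 × (6.11 - 3.4) = -2.4 × 2.71 = -6.504%.
Actual GDP ≈ 13497 × 0.93496 ≈ 12619 billion, so the shortfall is 13497 - 12619 = 878 billion.

€878 billion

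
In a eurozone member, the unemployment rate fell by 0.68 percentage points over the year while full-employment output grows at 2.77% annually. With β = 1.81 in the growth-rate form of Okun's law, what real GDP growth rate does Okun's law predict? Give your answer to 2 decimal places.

Growth-rate Okun's law: g_Y = g_Y* - β × Δu.
g_Y = 2.77 - 1.81 × (-0.68) = 2.77 + 1.2308 = 4.0008%, i.e. 4.00% to 2 d.p.

4.00%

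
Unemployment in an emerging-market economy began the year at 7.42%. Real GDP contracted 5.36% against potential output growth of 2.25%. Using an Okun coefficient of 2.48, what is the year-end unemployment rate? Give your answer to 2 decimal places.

Growth-rate Okun's law: g_Y = g_Y* - β × Δu, so Δu = (g_Y* - g_Y)/β.
Δu = (2.25 + 5.36)/2.48 = 7.61/2.48 = 3.07 percentage points.
Year-end unemployment = 7.42 + 3.07 = 10.49%.

10.49%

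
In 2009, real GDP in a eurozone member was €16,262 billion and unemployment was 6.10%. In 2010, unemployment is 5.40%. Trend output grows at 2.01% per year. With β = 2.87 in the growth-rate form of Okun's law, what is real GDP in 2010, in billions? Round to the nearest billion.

Δu = 5.4 - 6.1 = -0.7 points.
Okun's law (growth form): g_Y = g_Y* - β × Δu = 2.01 - 2.87 × (-0.70) = 2.01 + 2.009 = 4.019%.
Real GDP in the next year = 16262 × (1 + 4.019/100) = 16262 × 1.04019 ≈ 16916 billion.

€16,916 billion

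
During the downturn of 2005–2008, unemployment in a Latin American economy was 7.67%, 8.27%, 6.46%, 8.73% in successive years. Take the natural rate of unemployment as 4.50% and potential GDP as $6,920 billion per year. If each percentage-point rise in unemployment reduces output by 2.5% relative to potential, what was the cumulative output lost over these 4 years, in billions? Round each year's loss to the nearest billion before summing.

$2,271 billion

Year 2005: gap = -2.5 × (7.67 - 4.5) = -7.925%, loss ≈ 6920 × 7.925/100 ≈ 548.
Year 2006: gap = -2.5 × (8.27 - 4.5) = -9.425%, loss ≈ 6920 × 9.425/100 ≈ 652.
Year 2007: gap = -2.5 × (6.46 - 4.5) = -4.9%, loss ≈ 6920 × 4.9/100 ≈ 339.
Year 2008: gap = -2.5 × (8.73 - 4.5) = -10.575%, loss ≈ 6920 × 10.575/100 ≈ 732.
Total lost output = 548 + 652 + 339 + 732 = 2271 billion.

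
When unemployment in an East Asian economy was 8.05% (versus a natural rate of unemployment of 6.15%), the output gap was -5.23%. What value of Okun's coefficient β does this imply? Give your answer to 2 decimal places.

β ≈ 2.75

Okun's law: output gap = -β × (u - u*).
-5.23 = -β × (8.05 - 6.15) = -β × 1.9, so β = 5.23/1.9 = 2.75.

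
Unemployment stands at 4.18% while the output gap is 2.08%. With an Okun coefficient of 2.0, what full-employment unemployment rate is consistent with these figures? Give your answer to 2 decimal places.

From Okun's law, u - u* = -(output gap)/β = -(2.08)/2.0 = -1.04 points.
So u* = 4.18 + 1.04 = 5.22%.

5.22%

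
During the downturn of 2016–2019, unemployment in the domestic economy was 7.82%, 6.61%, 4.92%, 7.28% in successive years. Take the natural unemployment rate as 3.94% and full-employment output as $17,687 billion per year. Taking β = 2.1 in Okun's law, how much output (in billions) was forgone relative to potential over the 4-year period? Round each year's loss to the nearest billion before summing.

Year 2016: gap = -2.1 × (7.82 - 3.94) = -8.148%, loss ≈ 17687 × 8.148/100 ≈ 1441.
Year 2017: gap = -2.1 × (6.61 - 3.94) = -5.607%, loss ≈ 17687 × 5.607/100 ≈ 992.
Year 2018: gap = -2.1 × (4.92 - 3.94) = -2.058%, loss ≈ 17687 × 2.058/100 ≈ 364.
Year 2019: gap = -2.1 × (7.28 - 3.94) = -7.014%, loss ≈ 17687 × 7.014/100 ≈ 1241.
Total lost output = 1441 + 992 + 364 + 1241 = 4038 billion.

$4,038 billion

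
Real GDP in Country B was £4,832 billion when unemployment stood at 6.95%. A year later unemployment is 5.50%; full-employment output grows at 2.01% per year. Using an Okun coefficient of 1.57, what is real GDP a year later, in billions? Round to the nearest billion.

Δu = 5.5 - 6.95 = -1.45 points.
Okun's law (growth form): g_Y = g_Y* - β × Δu = 2.01 - 1.57 × (-1.45) = 2.01 + 2.2765 = 4.2865%.
Real GDP in the next year = 4832 × (1 + 4.2865/100) = 4832 × 1.042865 ≈ 5039 billion.

£5,039 billion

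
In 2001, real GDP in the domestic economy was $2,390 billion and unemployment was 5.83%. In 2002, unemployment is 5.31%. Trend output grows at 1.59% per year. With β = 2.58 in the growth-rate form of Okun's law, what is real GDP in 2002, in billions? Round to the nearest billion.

$2,460 billion

Δu = 5.31 - 5.83 = -0.52 points.
Okun's law (growth form): g_Y = g_Y* - β × Δu = 1.59 - 2.58 × (-0.52) = 1.59 + 1.3416 = 2.9316%.
Real GDP in the next year = 2390 × (1 + 2.9316/100) = 2390 × 1.029316 ≈ 2460 billion.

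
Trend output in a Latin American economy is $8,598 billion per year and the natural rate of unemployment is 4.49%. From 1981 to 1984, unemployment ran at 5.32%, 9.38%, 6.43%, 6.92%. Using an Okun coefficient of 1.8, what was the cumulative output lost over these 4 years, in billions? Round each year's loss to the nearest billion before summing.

Year 1981: gap = -1.8 × (5.32 - 4.49) = -1.494%, loss ≈ 8598 × 1.494/100 ≈ 128.
Year 1982: gap = -1.8 × (9.38 - 4.49) = -8.802%, loss ≈ 8598 × 8.802/100 ≈ 757.
Year 1983: gap = -1.8 × (6.43 - 4.49) = -3.492%, loss ≈ 8598 × 3.492/100 ≈ 300.
Year 1984: gap = -1.8 × (6.92 - 4.49) = -4.374%, loss ≈ 8598 × 4.374/100 ≈ 376.
Total lost output = 128 + 757 + 300 + 376 = 1561 billion.

$1,561 billion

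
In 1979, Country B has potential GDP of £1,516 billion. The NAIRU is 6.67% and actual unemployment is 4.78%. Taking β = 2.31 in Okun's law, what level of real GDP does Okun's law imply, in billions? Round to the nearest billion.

Unemployment gap = 4.78 - 6.67 = -1.89 points, so the output gap is -2.31 × (-1.89) = 4.3659%.
Actual GDP = 1516 × (1 + 4.3659/100) = 1516 × 1.043659 ≈ 1582 billion.

£1,582 billion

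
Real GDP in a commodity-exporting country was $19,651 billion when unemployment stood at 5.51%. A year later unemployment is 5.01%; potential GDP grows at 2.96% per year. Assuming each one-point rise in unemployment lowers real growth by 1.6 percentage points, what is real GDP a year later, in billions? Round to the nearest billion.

Δu = 5.01 - 5.51 = -0.5 points.
Okun's law (growth form): g_Y = g_Y* - β × Δu = 2.96 - 1.6 × (-0.50) = 2.96 + 0.8 = 3.76%.
Real GDP in the next year = 19651 × (1 + 3.76/100) = 19651 × 1.0376 ≈ 20390 billion.

$20,390 billion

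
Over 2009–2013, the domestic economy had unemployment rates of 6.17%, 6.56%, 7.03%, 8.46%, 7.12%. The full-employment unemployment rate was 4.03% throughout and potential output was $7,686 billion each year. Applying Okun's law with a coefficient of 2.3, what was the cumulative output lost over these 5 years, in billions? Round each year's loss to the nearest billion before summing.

Year 2009: gap = -2.3 × (6.17 - 4.03) = -4.922%, loss ≈ 7686 × 4.922/100 ≈ 378.
Year 2010: gap = -2.3 × (6.56 - 4.03) = -5.819%, loss ≈ 7686 × 5.819/100 ≈ 447.
Year 2011: gap = -2.3 × (7.03 - 4.03) = -6.9%, loss ≈ 7686 × 6.9/100 ≈ 530.
Year 2012: gap = -2.3 × (8.46 - 4.03) = -10.189%, loss ≈ 7686 × 10.189/100 ≈ 783.
Year 2013: gap = -2.3 × (7.12 - 4.03) = -7.107%, loss ≈ 7686 × 7.107/100 ≈ 546.
Total lost output = 378 + 447 + 530 + 783 + 546 = 2684 billion.

$2,684 billion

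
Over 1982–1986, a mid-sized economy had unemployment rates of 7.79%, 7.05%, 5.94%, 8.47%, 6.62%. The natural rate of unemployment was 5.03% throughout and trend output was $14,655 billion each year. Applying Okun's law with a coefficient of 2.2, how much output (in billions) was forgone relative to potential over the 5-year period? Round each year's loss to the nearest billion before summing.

Year 1982: gap = -2.2 × (7.79 - 5.03) = -6.072%, loss ≈ 14655 × 6.072/100 ≈ 890.
Year 1983: gap = -2.2 × (7.05 - 5.03) = -4.444%, loss ≈ 14655 × 4.444/100 ≈ 651.
Year 1984: gap = -2.2 × (5.94 - 5.03) = -2.002%, loss ≈ 14655 × 2.002/100 ≈ 293.
Year 1985: gap = -2.2 × (8.47 - 5.03) = -7.568%, loss ≈ 14655 × 7.568/100 ≈ 1109.
Year 1986: gap = -2.2 × (6.62 - 5.03) = -3.498%, loss ≈ 14655 × 3.498/100 ≈ 513.
Total lost output = 890 + 651 + 293 + 1109 + 513 = 3456 billion.

$3,456 billion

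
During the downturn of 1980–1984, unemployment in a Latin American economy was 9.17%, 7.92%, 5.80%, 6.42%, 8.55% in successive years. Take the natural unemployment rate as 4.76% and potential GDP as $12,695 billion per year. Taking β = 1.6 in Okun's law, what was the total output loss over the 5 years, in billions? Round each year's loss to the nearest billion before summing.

$2,856 billion

Year 1980: gap = -1.6 × (9.17 - 4.76) = -7.056%, loss ≈ 12695 × 7.056/100 ≈ 896.
Year 1981: gap = -1.6 × (7.92 - 4.76) = -5.056%, loss ≈ 12695 × 5.056/100 ≈ 642.
Year 1982: gap = -1.6 × (5.8 - 4.76) = -1.664%, loss ≈ 12695 × 1.664/100 ≈ 211.
Year 1983: gap = -1.6 × (6.42 - 4.76) = -2.656%, loss ≈ 12695 × 2.656/100 ≈ 337.
Year 1984: gap = -1.6 × (8.55 - 4.76) = -6.064%, loss ≈ 12695 × 6.064/100 ≈ 770.
Total lost output = 896 + 642 + 211 + 337 + 770 = 2856 billion.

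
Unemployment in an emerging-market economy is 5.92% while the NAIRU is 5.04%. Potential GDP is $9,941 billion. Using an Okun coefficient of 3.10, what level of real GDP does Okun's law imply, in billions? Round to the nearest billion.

$9,670 billion

Unemployment gap = 5.92 - 5.04 = 0.88 points, so the output gap is -3.1 × 0.88 = -2.728%.
Actual GDP = 9941 × (1 - 2.728/100) = 9941 × 0.97272 ≈ 9670 billion.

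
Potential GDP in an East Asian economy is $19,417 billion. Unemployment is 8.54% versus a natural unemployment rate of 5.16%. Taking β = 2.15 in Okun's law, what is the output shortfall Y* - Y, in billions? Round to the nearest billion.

$1,411 billion

Output gap = -2.15 × (8.54 - 5.16) = -2.15 × 3.38 = -7.267%.
Actual GDP ≈ 19417 × 0.92733 ≈ 18006 billion, so the shortfall is 19417 - 18006 = 1411 billion.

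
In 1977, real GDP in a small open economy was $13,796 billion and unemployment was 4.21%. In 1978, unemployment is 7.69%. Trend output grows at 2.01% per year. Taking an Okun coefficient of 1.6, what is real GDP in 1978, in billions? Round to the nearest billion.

Δu = 7.69 - 4.21 = 3.48 points.
Okun's law (growth form): g_Y = g_Y* - β × Δu = 2.01 - 1.6 × (3.48) = 2.01 - 5.568 = -3.558%.
Real GDP in the next year = 13796 × (1 - 3.558/100) = 13796 × 0.96442 ≈ 13305 billion.

$13,305 billion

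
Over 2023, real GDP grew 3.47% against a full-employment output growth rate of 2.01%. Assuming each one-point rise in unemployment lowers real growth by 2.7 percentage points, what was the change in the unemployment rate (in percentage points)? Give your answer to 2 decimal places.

-0.54 percentage points

Growth-rate Okun's law: g_Y = g_Y* - β × Δu, so Δu = (g_Y* - g_Y)/β.
Δu = (2.01 - 3.47)/2.7 = -1.46/2.7 = -0.54 percentage points.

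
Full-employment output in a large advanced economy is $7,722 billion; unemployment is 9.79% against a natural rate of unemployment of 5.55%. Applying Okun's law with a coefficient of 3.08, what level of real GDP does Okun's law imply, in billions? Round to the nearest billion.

$6,714 billion

Unemployment gap = 9.79 - 5.55 = 4.24 points, so the output gap is -3.08 × 4.24 = -13.0592%.
Actual GDP = 7722 × (1 - 13.0592/100) = 7722 × 0.869408 ≈ 6714 billion.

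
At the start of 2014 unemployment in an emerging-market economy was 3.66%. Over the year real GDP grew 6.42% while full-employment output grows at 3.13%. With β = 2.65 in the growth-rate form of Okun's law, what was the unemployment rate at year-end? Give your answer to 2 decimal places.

2.42%

Growth-rate Okun's law: g_Y = g_Y* - β × Δu, so Δu = (g_Y* - g_Y)/β.
Δu = (3.13 - 6.42)/2.65 = -3.29/2.65 = -1.24 percentage points.
Year-end unemployment = 3.66 - 1.24 = 2.42%.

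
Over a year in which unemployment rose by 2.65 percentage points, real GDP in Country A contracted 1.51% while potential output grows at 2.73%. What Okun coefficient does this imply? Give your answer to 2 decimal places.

Growth form: g_Y = g_Y* - β × Δu, so β = (g_Y* - g_Y)/Δu.
β = (2.73 + 1.51)/2.65 = 4.24/2.65 = 1.60.

β ≈ 1.60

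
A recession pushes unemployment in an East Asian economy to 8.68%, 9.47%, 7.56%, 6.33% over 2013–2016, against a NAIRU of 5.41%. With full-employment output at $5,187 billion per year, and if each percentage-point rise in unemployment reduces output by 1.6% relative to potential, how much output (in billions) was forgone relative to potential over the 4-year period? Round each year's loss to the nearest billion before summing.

Year 2013: gap = -1.6 × (8.68 - 5.41) = -5.232%, loss ≈ 5187 × 5.232/100 ≈ 271.
Year 2014: gap = -1.6 × (9.47 - 5.41) = -6.496%, loss ≈ 5187 × 6.496/100 ≈ 337.
Year 2015: gap = -1.6 × (7.56 - 5.41) = -3.44%, loss ≈ 5187 × 3.44/100 ≈ 178.
Year 2016: gap = -1.6 × (6.33 - 5.41) = -1.472%, loss ≈ 5187 × 1.472/100 ≈ 76.
Total lost output = 271 + 337 + 178 + 76 = 862 billion.

$862 billion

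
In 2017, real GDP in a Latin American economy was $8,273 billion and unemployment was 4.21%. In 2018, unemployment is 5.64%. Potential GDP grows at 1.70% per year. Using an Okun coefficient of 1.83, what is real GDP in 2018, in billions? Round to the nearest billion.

$8,197 billion

Δu = 5.64 - 4.21 = 1.43 points.
Okun's law (growth form): g_Y = g_Y* - β × Δu = 1.70 - 1.83 × (1.43) = 1.7 - 2.6169 = -0.9169%.
Real GDP in the next year = 8273 × (1 - 0.9169/100) = 8273 × 0.990831 ≈ 8197 billion.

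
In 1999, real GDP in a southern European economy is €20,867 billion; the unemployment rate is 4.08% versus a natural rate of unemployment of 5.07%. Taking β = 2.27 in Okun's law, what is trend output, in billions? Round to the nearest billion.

€20,408 billion

Unemployment gap = 4.08 - 5.07 = -0.99 points, so output gap = -2.27 × (-0.99) = 2.2473%.
Since Y = Y* × (1 + gap/100), Y* = 20867/1.022473 ≈ 20408 billion.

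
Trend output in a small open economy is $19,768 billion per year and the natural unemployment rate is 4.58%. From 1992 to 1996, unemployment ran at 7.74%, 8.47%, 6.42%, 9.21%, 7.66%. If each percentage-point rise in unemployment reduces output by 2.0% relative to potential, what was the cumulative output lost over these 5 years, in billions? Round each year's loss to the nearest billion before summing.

$6,563 billion

Year 1992: gap = -2.0 × (7.74 - 4.58) = -6.32%, loss ≈ 19768 × 6.32/100 ≈ 1249.
Year 1993: gap = -2.0 × (8.47 - 4.58) = -7.78%, loss ≈ 19768 × 7.78/100 ≈ 1538.
Year 1994: gap = -2.0 × (6.42 - 4.58) = -3.68%, loss ≈ 19768 × 3.68/100 ≈ 727.
Year 1995: gap = -2.0 × (9.21 - 4.58) = -9.26%, loss ≈ 19768 × 9.26/100 ≈ 1831.
Year 1996: gap = -2.0 × (7.66 - 4.58) = -6.16%, loss ≈ 19768 × 6.16/100 ≈ 1218.
Total lost output = 1249 + 1538 + 727 + 1831 + 1218 = 6563 billion.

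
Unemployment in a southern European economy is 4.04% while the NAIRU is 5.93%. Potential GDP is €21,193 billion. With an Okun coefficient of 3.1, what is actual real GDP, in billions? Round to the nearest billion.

Unemployment gap = 4.04 - 5.93 = -1.89 points, so the output gap is -3.1 × (-1.89) = 5.859%.
Actual GDP = 21193 × (1 + 5.859/100) = 21193 × 1.05859 ≈ 22435 billion.

€22,435 billion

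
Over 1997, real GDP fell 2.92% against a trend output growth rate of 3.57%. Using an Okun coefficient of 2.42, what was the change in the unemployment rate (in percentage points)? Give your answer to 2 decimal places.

Growth-rate Okun's law: g_Y = g_Y* - β × Δu, so Δu = (g_Y* - g_Y)/β.
Δu = (3.57 + 2.92)/2.42 = 6.49/2.42 = 2.68 percentage points.

2.68 percentage points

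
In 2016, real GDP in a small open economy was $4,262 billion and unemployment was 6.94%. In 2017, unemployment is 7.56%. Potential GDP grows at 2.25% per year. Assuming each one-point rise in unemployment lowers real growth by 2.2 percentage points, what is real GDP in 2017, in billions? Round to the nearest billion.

Δu = 7.56 - 6.94 = 0.62 points.
Okun's law (growth form): g_Y = g_Y* - β × Δu = 2.25 - 2.2 × (0.62) = 2.25 - 1.364 = 0.886%.
Real GDP in the next year = 4262 × (1 + 0.886/100) = 4262 × 1.00886 ≈ 4300 billion.

$4,300 billion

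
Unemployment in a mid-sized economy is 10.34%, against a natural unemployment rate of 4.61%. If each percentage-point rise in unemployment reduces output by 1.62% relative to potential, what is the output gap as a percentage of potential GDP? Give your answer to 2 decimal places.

The unemployment gap is 10.34 - 4.61 = 5.73 percentage points.
Okun's law gives an output gap of -1.62 × 5.73 = -9.2826%, i.e. 9.28% below potential.

-9.28%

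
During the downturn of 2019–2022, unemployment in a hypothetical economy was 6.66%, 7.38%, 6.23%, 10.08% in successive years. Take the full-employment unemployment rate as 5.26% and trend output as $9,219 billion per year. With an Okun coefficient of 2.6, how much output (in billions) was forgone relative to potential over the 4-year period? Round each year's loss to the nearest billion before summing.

$2,232 billion

Year 2019: gap = -2.6 × (6.66 - 5.26) = -3.64%, loss ≈ 9219 × 3.64/100 ≈ 336.
Year 2020: gap = -2.6 × (7.38 - 5.26) = -5.512%, loss ≈ 9219 × 5.512/100 ≈ 508.
Year 2021: gap = -2.6 × (6.23 - 5.26) = -2.522%, loss ≈ 9219 × 2.522/100 ≈ 233.
Year 2022: gap = -2.6 × (10.08 - 5.26) = -12.532%, loss ≈ 9219 × 12.532/100 ≈ 1155.
Total lost output = 336 + 508 + 233 + 1155 = 2232 billion.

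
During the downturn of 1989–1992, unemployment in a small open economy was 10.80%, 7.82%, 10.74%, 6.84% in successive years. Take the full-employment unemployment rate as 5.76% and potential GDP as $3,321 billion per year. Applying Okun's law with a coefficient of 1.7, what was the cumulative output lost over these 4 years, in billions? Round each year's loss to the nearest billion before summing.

Year 1989: gap = -1.7 × (10.8 - 5.76) = -8.568%, loss ≈ 3321 × 8.568/100 ≈ 285.
Year 1990: gap = -1.7 × (7.82 - 5.76) = -3.502%, loss ≈ 3321 × 3.502/100 ≈ 116.
Year 1991: gap = -1.7 × (10.74 - 5.76) = -8.466%, loss ≈ 3321 × 8.466/100 ≈ 281.
Year 1992: gap = -1.7 × (6.84 - 5.76) = -1.836%, loss ≈ 3321 × 1.836/100 ≈ 61.
Total lost output = 285 + 116 + 281 + 61 = 743 billion.

$743 billion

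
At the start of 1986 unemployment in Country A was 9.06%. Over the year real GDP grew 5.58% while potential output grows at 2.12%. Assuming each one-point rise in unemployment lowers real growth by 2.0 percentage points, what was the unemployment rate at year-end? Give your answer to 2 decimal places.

Growth-rate Okun's law: g_Y = g_Y* - β × Δu, so Δu = (g_Y* - g_Y)/β.
Δu = (2.12 - 5.58)/2.0 = -3.46/2.0 = -1.73 percentage points.
Year-end unemployment = 9.06 - 1.73 = 7.33%.

7.33%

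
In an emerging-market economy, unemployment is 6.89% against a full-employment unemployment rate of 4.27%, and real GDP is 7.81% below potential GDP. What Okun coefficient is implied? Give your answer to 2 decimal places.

Okun's law: output gap = -β × (u - u*).
-7.81 = -β × (6.89 - 4.27) = -β × 2.62, so β = 7.81/2.62 = 2.98.

β ≈ 2.98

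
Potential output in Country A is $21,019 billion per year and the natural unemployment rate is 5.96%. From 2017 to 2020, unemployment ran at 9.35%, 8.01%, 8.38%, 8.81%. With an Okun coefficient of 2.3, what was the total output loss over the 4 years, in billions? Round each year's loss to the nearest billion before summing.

Year 2017: gap = -2.3 × (9.35 - 5.96) = -7.797%, loss ≈ 21019 × 7.797/100 ≈ 1639.
Year 2018: gap = -2.3 × (8.01 - 5.96) = -4.715%, loss ≈ 21019 × 4.715/100 ≈ 991.
Year 2019: gap = -2.3 × (8.38 - 5.96) = -5.566%, loss ≈ 21019 × 5.566/100 ≈ 1170.
Year 2020: gap = -2.3 × (8.81 - 5.96) = -6.555%, loss ≈ 21019 × 6.555/100 ≈ 1378.
Total lost output = 1639 + 991 + 1170 + 1378 = 5178 billion.

$5,178 billion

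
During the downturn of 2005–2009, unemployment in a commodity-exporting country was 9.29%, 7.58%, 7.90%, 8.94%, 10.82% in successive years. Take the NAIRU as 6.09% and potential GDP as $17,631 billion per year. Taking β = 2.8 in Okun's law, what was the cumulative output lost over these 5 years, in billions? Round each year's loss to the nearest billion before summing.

Year 2005: gap = -2.8 × (9.29 - 6.09) = -8.96%, loss ≈ 17631 × 8.96/100 ≈ 1580.
Year 2006: gap = -2.8 × (7.58 - 6.09) = -4.172%, loss ≈ 17631 × 4.172/100 ≈ 736.
Year 2007: gap = -2.8 × (7.9 - 6.09) = -5.068%, loss ≈ 17631 × 5.068/100 ≈ 894.
Year 2008: gap = -2.8 × (8.94 - 6.09) = -7.98%, loss ≈ 17631 × 7.98/100 ≈ 1407.
Year 2009: gap = -2.8 × (10.82 - 6.09) = -13.244%, loss ≈ 17631 × 13.244/100 ≈ 2335.
Total lost output = 1580 + 736 + 894 + 1407 + 2335 = 6952 billion.

$6,952 billion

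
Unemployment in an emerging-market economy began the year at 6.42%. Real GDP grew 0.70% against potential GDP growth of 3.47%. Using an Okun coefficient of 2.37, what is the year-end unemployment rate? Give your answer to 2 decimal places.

7.59%

Growth-rate Okun's law: g_Y = g_Y* - β × Δu, so Δu = (g_Y* - g_Y)/β.
Δu = (3.47 - 0.7)/2.37 = 2.77/2.37 = 1.17 percentage points.
Year-end unemployment = 6.42 + 1.17 = 7.59%.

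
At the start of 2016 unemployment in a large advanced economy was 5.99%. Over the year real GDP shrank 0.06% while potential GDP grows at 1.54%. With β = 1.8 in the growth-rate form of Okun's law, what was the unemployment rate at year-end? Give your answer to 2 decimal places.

Growth-rate Okun's law: g_Y = g_Y* - β × Δu, so Δu = (g_Y* - g_Y)/β.
Δu = (1.54 + 0.06)/1.8 = 1.6/1.8 = 0.89 percentage points.
Year-end unemployment = 5.99 + 0.89 = 6.88%.

6.88%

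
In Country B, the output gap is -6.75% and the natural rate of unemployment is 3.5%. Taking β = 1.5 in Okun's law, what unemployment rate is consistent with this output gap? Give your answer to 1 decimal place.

From Okun's law, u - u* = -(output gap)/β = -(-6.75)/1.5 = 4.5 points.
So u = 3.5 + 4.5 = 8.0%.

8.0%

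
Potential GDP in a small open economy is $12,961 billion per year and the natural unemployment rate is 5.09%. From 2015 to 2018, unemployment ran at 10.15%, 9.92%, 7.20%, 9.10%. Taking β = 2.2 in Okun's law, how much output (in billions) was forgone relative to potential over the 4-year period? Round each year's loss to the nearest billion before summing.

Year 2015: gap = -2.2 × (10.15 - 5.09) = -11.132%, loss ≈ 12961 × 11.132/100 ≈ 1443.
Year 2016: gap = -2.2 × (9.92 - 5.09) = -10.626%, loss ≈ 12961 × 10.626/100 ≈ 1377.
Year 2017: gap = -2.2 × (7.2 - 5.09) = -4.642%, loss ≈ 12961 × 4.642/100 ≈ 602.
Year 2018: gap = -2.2 × (9.1 - 5.09) = -8.822%, loss ≈ 12961 × 8.822/100 ≈ 1143.
Total lost output = 1443 + 1377 + 602 + 1143 = 4565 billion.

$4,565 billion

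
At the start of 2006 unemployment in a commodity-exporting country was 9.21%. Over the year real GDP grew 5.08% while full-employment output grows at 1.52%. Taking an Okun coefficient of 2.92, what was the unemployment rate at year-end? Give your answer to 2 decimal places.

Growth-rate Okun's law: g_Y = g_Y* - β × Δu, so Δu = (g_Y* - g_Y)/β.
Δu = (1.52 - 5.08)/2.92 = -3.56/2.92 = -1.22 percentage points.
Year-end unemployment = 9.21 - 1.22 = 7.99%.

7.99%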